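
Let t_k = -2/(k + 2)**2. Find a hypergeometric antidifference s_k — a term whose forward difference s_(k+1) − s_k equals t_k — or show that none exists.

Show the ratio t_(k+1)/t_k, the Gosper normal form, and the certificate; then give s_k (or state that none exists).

Step 1: r(k) = (k + 2)**2/(k + 3)**2.
So A=k**2 + 4*k + 4 and B=k**2 + 6*k + 9, with C=1.
Need (k**2 + 4*k + 4)·f(k+1) − (k**2 + 4*k + 4)·f(k) = 1.
deg f ≤ 0 (via 2,2,0).
Generic f = c0 gives residual -1; -1 = 0 cannot hold, so t_k is not Gosper-summable.

no hypergeometric antidifference exists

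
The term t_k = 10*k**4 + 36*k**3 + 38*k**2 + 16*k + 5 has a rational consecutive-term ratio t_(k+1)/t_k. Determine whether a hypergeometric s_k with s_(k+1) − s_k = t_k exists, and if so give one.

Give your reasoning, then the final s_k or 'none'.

s_k = k*(2*k**4 + 4*k**3 - 2*k**2 - 2*k + 3)

Step 1: r(k) = (10*k**4 + 76*k**3 + 206*k**2 + 240*k + 105)/(10*k**4 + 36*k**3 + 38*k**2 + 16*k + 5).
Normal form (A,B,C) = (1, 1, k**4 + 18*k**3/5 + 19*k**2/5 + 8*k/5 + 1/2).
Set up (1)·f(k+1) − (1)·f(k) − (k**4 + 18*k**3/5 + 19*k**2/5 + 8*k/5 + 1/2) = 0.
Degrees (0,0,4) ⇒ d ≤ 5.
Solving with deg f ≤ 5: f(k) = k*(2*k**4 + 4*k**3 - 2*k**2 - 2*k + 3)/10.
So s_k = (B(k−1)f/C)·t_k = (k*(2*k**4 + 4*k**3 - 2*k**2 - 2*k + 3)/(10*k**4 + 36*k**3 + 38*k**2 + 16*k + 5))·t_k = k*(2*k**4 + 4*k**3 - 2*k**2 - 2*k + 3).
Δs = 10*k**4 + 36*k**3 + 38*k**2 + 16*k + 5, as required.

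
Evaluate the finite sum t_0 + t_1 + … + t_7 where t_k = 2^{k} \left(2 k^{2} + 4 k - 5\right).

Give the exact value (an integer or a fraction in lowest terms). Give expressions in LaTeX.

Σ = 24321

r(k) = 2*(2*k**2 + 8*k + 1)/(2*k**2 + 4*k - 5) after simplifying.
So A=2 and B=1, with C=k**2 + 2*k - 5/2.
Key eq: (2)·f(k+1) = (1)·f(k) + (k**2 + 2*k - 5/2).
deg f ≤ 2 (via 0,0,2).
Coefficient equations give f(k) = (2*k**2 - 4*k - 1)/2.
Certificate R = B(k−1)f/C = (2*k**2 - 4*k - 1)/(2*k**2 + 4*k - 5) gives s_k = 2**k*(2*k**2 - 4*k - 1).
Verify: 2**k*(2*k**2 + 4*k - 5) matches t_k.
Sum = s_(8) − s_(0); s_(8) = 24320, s_(0) = -1 ⇒ 24321.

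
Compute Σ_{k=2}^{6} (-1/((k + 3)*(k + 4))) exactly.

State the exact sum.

t_(k+1)/t_k = (k + 3)/(k + 5).
Factor: A=k + 3; B=k + 5; C=1.
f must satisfy (k + 3)·f(k+1) − (k + 4)·f(k) = 1.
From deg A=1, deg B=1, deg C=0: d=1.
Solving with deg f ≤ 1: f(k) = k/3.
Certificate R = B(k−1)f/C = k*(k + 4)/3 gives s_k = -k/(3*k + 9).
Verify: -1/(k**2 + 7*k + 12) matches t_k.
Sum = s_(7) − s_(2); s_(7) = -7/30, s_(2) = -2/15 ⇒ -1/10.

Σ = -1/10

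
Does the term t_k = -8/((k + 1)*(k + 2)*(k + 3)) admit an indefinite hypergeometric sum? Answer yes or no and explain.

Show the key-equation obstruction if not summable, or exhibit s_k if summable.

Yes. s_k = 2*k*(-k - 3)/((k + 1)*(k + 2)).

Ratio r(k) = (k + 1)/(k + 4).
A = k + 1, B = k + 4, C = 1.
Set up (k + 1)·f(k+1) − (k + 3)·f(k) − (1) = 0.
d = 2 from the (1,1,0) case.
A polynomial solution: f(k) = k*(k + 3)/4.
Then R = B(k−1)f/C = k*(k + 3)**2/4, so s_k = R(k)·t_k = 2*k*(-k - 3)/((k + 1)*(k + 2)).
s_(k+1) − s_k = -8/(k**3 + 6*k**2 + 11*k + 6) = t_k.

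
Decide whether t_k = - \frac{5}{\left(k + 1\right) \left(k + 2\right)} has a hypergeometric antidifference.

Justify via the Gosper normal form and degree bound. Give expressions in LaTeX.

Yes. s_k = - \frac{5 k}{k + 1}.

Ratio r(k) = (k + 1)/(k + 3).
A = k + 1, B = k + 3, C = 1.
Solve (k + 1)·f(k+1) − (k + 2)·f(k) = 1.
Degrees (1,1,0) ⇒ d ≤ 1.
Solving with deg f ≤ 1: f(k) = k.
R(k) = B(k−1)·f(k)/C(k) = k*(k + 2); s_k = R·t_k = -5*k/(k + 1).
Check: Δs_k = -5/(k**2 + 3*k + 2). ✓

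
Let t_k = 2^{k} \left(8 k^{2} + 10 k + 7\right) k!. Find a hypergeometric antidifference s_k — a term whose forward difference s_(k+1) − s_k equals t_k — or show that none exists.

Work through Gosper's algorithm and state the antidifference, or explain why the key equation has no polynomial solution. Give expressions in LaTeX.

s_k = 2^{k} \left(4 k - 1\right) k!

t_(k+1)/t_k = 2*(8*k**3 + 34*k**2 + 51*k + 25)/(8*k**2 + 10*k + 7).
Take A(k)=2*k + 2, B(k)=1, C(k)=k**2 + 5*k/4 + 7/8.
f must satisfy (2*k + 2)·f(k+1) − (1)·f(k) = k**2 + 5*k/4 + 7/8.
Degrees (1,0,2) ⇒ d ≤ 1.
Solve for f: f(k) = (4*k - 1)/8 (degree 1 ≤ 1).
R(k) = B(k−1)·f(k)/C(k) = (4*k - 1)/(8*k**2 + 10*k + 7); s_k = R·t_k = 2**k*(4*k - 1)*factorial(k).
Δs = 2**k*(8*k**2 + 10*k + 7)*factorial(k), as required.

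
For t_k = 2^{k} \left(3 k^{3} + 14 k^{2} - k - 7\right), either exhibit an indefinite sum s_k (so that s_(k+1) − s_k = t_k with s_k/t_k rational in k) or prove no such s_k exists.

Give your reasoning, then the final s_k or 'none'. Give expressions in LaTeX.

t_(k+1)/t_k = 2*(3*k**3 + 23*k**2 + 36*k + 9)/(3*k**3 + 14*k**2 - k - 7).
Take A(k)=2, B(k)=1, C(k)=k**3 + 14*k**2/3 - k/3 - 7/3.
Set up (2)·f(k+1) − (1)·f(k) − (k**3 + 14*k**2/3 - k/3 - 7/3) = 0.
Degrees (0,0,3) ⇒ d ≤ 3.
Coefficient equations give f(k) = (3*k**3 - 4*k**2 - 3*k + 1)/3.
R(k) = B(k−1)·f(k)/C(k) = (3*k**3 - 4*k**2 - 3*k + 1)/(3*k**3 + 14*k**2 - k - 7); s_k = R·t_k = 2**k*(3*k**3 - 4*k**2 - 3*k + 1).
Verify: 2**k*(3*k**3 + 14*k**2 - k - 7) matches t_k.

s_k = 2^{k} \left(3 k^{3} - 4 k^{2} - 3 k + 1\right)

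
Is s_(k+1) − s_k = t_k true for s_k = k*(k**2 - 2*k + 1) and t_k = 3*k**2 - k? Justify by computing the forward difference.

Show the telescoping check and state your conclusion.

Valid: the claim telescopes to t_k.

s_(k+1) = k**2*(k + 1)
s_(k+1) − s_k = k*(3*k - 1)
(s_(k+1) − s_k) − t_k = 0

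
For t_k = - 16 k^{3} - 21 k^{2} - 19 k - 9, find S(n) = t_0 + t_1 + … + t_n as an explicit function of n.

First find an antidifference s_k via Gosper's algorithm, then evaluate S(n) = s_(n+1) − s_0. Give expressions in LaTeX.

S(n) = - 4 n^{4} - 15 n^{3} - 24 n^{2} - 22 n - 9

Step 1: r(k) = (16*k**3 + 69*k**2 + 109*k + 65)/(16*k**3 + 21*k**2 + 19*k + 9).
Factor: A=1; B=1; C=k**3 + 21*k**2/16 + 19*k/16 + 9/16.
Solve (1)·f(k+1) − (1)·f(k) = k**3 + 21*k**2/16 + 19*k/16 + 9/16.
Bound: deg f ≤ 4.
A polynomial solution: f(k) = k*(4*k**3 - k**2 + 3*k + 3)/16.
Get s_k = R·t_k = k*(-4*k**3 + k**2 - 3*k - 3) with R(k) = B(k−1)f(k)/C(k) = k*(4*k**3 - k**2 + 3*k + 3)/(16*k**3 + 21*k**2 + 19*k + 9).
Δs = -16*k**3 - 21*k**2 - 19*k - 9, as required.
Evaluate: s_(n+1) = -4*n**4 - 15*n**3 - 24*n**2 - 22*n - 9; subtract s_(0) = 0 ⇒ S(n) = -4*n**4 - 15*n**3 - 24*n**2 - 22*n - 9.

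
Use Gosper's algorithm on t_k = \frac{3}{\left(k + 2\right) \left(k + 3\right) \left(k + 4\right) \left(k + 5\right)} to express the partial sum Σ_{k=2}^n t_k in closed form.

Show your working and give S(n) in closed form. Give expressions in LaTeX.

Ratio r(k) = (k + 2)/(k + 6).
Normal form (A,B,C) = (k + 2, k + 6, 1).
f must satisfy (k + 2)·f(k+1) − (k + 5)·f(k) = 1.
d = 3 from the (1,1,0) case.
Solving with deg f ≤ 3: f(k) = k*(k**2 + 9*k + 26)/72.
R(k) = B(k−1)·f(k)/C(k) = k*(k + 5)*(k**2 + 9*k + 26)/72; s_k = R·t_k = k*(k**2 + 9*k + 26)/(24*(k + 2)*(k + 3)*(k + 4)).
Δs = 3/(k**4 + 14*k**3 + 71*k**2 + 154*k + 120), as required.
Evaluate: s_(n+1) = (n**3 + 12*n**2 + 47*n + 36)/(24*(n**3 + 12*n**2 + 47*n + 60)); subtract s_(2) = 1/30 ⇒ S(n) = (n**3 + 12*n**2 + 47*n - 60)/(120*(n**3 + 12*n**2 + 47*n + 60)).

S(n) = \frac{n^{3} + 12 n^{2} + 47 n - 60}{120 \left(n^{3} + 12 n^{2} + 47 n + 60\right)}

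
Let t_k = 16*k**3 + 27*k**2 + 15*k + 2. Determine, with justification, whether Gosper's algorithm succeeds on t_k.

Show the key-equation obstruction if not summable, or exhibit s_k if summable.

Yes. s_k = k*(4*k**3 + k**2 - 2*k - 1).

r(k) = (16*k**3 + 75*k**2 + 117*k + 60)/(16*k**3 + 27*k**2 + 15*k + 2) after simplifying.
Gosper form: A/B · C(k+1)/C(k) with A=1, B=1, C=k**3 + 27*k**2/16 + 15*k/16 + 1/8.
Need (1)·f(k+1) − (1)·f(k) = k**3 + 27*k**2/16 + 15*k/16 + 1/8.
From deg A=0, deg B=0, deg C=3: d=4.
Match coefficients ⇒ f(k) = k*(4*k**3 + k**2 - 2*k - 1)/16.
So s_k = (B(k−1)f/C)·t_k = (k*(4*k**3 + k**2 - 2*k - 1)/(16*k**3 + 27*k**2 + 15*k + 2))·t_k = k*(4*k**3 + k**2 - 2*k - 1).
Δs = 16*k**3 + 27*k**2 + 15*k + 2, as required.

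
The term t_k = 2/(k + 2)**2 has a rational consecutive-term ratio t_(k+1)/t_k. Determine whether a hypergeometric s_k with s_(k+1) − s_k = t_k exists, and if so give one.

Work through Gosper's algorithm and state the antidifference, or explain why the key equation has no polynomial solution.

no hypergeometric antidifference exists

The ratio is (k + 2)**2/(k + 3)**2.
Gosper form: A/B · C(k+1)/C(k) with A=k**2 + 4*k + 4, B=k**2 + 6*k + 9, C=1.
f must satisfy (k**2 + 4*k + 4)·f(k+1) − (k**2 + 4*k + 4)·f(k) = 1.
From deg A=2, deg B=2, deg C=0: d=0.
Generic f = c0 gives residual -1; -1 = 0 cannot hold, so t_k is not Gosper-summable.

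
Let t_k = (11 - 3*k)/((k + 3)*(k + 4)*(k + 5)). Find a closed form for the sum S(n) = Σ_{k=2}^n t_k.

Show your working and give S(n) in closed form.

S(n) = (-n**2 + 9*n - 8)/(6*(n**2 + 9*n + 20))

Compute t_(k+1)/t_k: get (k + 3)*(3*k - 8)/((k + 6)*(3*k - 11)).
Normal form (A,B,C) = (k + 3, k + 6, k - 11/3).
Need (k + 3)·f(k+1) − (k + 5)·f(k) = k - 11/3.
d = 2 from the (1,1,1) case.
Coefficient equations give f(k) = -k*(k + 43)/36.
So s_k = (B(k−1)f/C)·t_k = (-k*(k + 5)*(k + 43)/(12*(3*k - 11)))·t_k = k*(k + 43)/(12*(k + 3)*(k + 4)).
Check: Δs_k = (11 - 3*k)/(k**3 + 12*k**2 + 47*k + 60). ✓
Σ_(k=2)^n t_k = s_(n+1) − s_(2) = ((n**2 + 45*n + 44)/(12*(n**2 + 9*n + 20))) − (1/4), i.e. (-n**2 + 9*n - 8)/(6*(n**2 + 9*n + 20)).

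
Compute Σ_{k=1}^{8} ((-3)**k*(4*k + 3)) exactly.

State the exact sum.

t_(k+1)/t_k = 3*(-4*k - 7)/(4*k + 3).
A = -3, B = 1, C = k + 3/4.
f must satisfy (-3)·f(k+1) − (1)·f(k) = k + 3/4.
From deg A=0, deg B=0, deg C=1: d=1.
A polynomial solution: f(k) = -k/4.
R(k) = B(k−1)·f(k)/C(k) = -k/(4*k + 3); s_k = R·t_k = -(-3)**k*k.
Verify: (-3)**k*(4*k + 3) matches t_k.
Evaluate s at k=9 and k=1: 177147 and 3; difference 177144.

Σ = 177144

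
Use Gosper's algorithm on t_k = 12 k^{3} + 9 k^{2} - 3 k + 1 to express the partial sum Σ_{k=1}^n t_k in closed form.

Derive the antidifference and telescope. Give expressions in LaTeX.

S(n) = n \left(3 n^{3} + 9 n^{2} + 6 n + 1\right)

t_(k+1)/t_k = (12*k**3 + 45*k**2 + 51*k + 19)/(12*k**3 + 9*k**2 - 3*k + 1).
So A=1 and B=1, with C=k**3 + 3*k**2/4 - k/4 + 1/12.
Need (1)·f(k+1) − (1)·f(k) = k**3 + 3*k**2/4 - k/4 + 1/12.
d = 4 from the (0,0,3) case.
Match coefficients ⇒ f(k) = k*(3*k**3 - 3*k**2 - 3*k + 4)/12.
Get s_k = R·t_k = k*(3*k**3 - 3*k**2 - 3*k + 4) with R(k) = B(k−1)f(k)/C(k) = k*(3*k**3 - 3*k**2 - 3*k + 4)/(12*k**3 + 9*k**2 - 3*k + 1).
s_(k+1) − s_k = 12*k**3 + 9*k**2 - 3*k + 1 = t_k.
Telescope: S(n) = s_(n+1) − s_(1) = 3*n**4 + 9*n**3 + 6*n**2 + n + 1 − (1) = n*(3*n**3 + 9*n**2 + 6*n + 1).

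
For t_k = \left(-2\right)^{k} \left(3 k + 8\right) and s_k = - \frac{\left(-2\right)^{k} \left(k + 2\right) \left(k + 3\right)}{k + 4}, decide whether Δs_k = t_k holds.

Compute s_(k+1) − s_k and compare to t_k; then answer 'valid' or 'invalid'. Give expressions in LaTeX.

Invalid: residual \frac{\left(-2\right)^{k} \left(- 3 k^{2} - 21 k - 34\right)}{k^{2} + 9 k + 20} ≠ 0.

s_(k+1) = 2*(-2)**k*(k + 3)*(k + 4)/(k + 5)
s_(k+1) − s_k = (-2)**k*(3*k**3 + 32*k**2 + 111*k + 126)/(k**2 + 9*k + 20)
(s_(k+1) − s_k) − t_k = (-2)**k*(-3*k**2 - 21*k - 34)/(k**2 + 9*k + 20)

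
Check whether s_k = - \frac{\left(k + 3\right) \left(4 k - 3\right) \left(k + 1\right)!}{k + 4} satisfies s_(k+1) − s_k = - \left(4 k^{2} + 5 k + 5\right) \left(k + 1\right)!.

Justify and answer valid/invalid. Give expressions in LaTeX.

s_(k+1) = -(k + 4)*(4*k + 1)*factorial(k + 2)/(k + 5)
s_(k+1) − s_k = -(4*k**4 + 37*k**3 + 109*k**2 + 124*k + 77)*factorial(k + 1)/((k + 4)*(k + 5))
(s_(k+1) − s_k) − t_k = (4*k**3 + 21*k**2 + 21*k + 23)*factorial(k + 1)/((k + 4)*(k + 5))

Invalid: residual \frac{\left(4 k^{3} + 21 k^{2} + 21 k + 23\right) \left(k + 1\right)!}{\left(k + 4\right) \left(k + 5\right)} ≠ 0.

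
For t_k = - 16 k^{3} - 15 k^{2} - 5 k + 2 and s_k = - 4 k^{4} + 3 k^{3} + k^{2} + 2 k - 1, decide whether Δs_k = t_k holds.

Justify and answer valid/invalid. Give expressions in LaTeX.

s_(k+1) = -4*k**4 - 13*k**3 - 14*k**2 - 3*k + 1
s_(k+1) − s_k = -16*k**3 - 15*k**2 - 5*k + 2
(s_(k+1) − s_k) − t_k = 0

valid (s_(k+1) − s_k reduces to t_k)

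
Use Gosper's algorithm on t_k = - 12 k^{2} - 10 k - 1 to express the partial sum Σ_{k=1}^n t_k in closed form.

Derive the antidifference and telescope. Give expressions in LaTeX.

Step 1: r(k) = (12*k**2 + 34*k + 23)/(12*k**2 + 10*k + 1).
Factor: A=1; B=1; C=k**2 + 5*k/6 + 1/12.
Solve (1)·f(k+1) − (1)·f(k) = k**2 + 5*k/6 + 1/12.
From deg A=0, deg B=0, deg C=2: d=3.
Coefficient equations give f(k) = k*(4*k**2 - k - 2)/12.
R(k) = B(k−1)·f(k)/C(k) = k*(4*k**2 - k - 2)/(12*k**2 + 10*k + 1); s_k = R·t_k = k*(-4*k**2 + k + 2).
Verify: -12*k**2 - 10*k - 1 matches t_k.
Evaluate: s_(n+1) = -4*n**3 - 11*n**2 - 8*n - 1; subtract s_(1) = -1 ⇒ S(n) = n*(-4*n**2 - 11*n - 8).

S(n) = n \left(- 4 n^{2} - 11 n - 8\right)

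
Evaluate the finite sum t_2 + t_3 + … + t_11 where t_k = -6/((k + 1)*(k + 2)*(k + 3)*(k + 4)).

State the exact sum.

Step 1: r(k) = (k + 1)/(k + 5).
A = k + 1, B = k + 5, C = 1.
Key eq: (k + 1)·f(k+1) = (k + 4)·f(k) + (1).
From deg A=1, deg B=1, deg C=0: d=3.
Solving with deg f ≤ 3: f(k) = k*(k**2 + 6*k + 11)/18.
Then R = B(k−1)f/C = k*(k + 4)*(k**2 + 6*k + 11)/18, so s_k = R(k)·t_k = k*(-k**2 - 6*k - 11)/(3*(k + 1)*(k + 2)*(k + 3)).
s_(k+1) − s_k = -6/(k**4 + 10*k**3 + 35*k**2 + 50*k + 24) = t_k.
Telescoping: Σ = s_(12) − s_(2) = -454/1365 − (-3/10) = -89/2730.

Σ = -89/2730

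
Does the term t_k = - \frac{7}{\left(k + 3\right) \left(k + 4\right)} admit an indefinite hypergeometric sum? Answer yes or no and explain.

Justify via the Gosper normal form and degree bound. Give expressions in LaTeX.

The ratio is (k + 3)/(k + 5).
A = k + 3, B = k + 5, C = 1.
Set up (k + 3)·f(k+1) − (k + 4)·f(k) − (1) = 0.
Bound: deg f ≤ 1.
Solving with deg f ≤ 1: f(k) = k/3.
Then R = B(k−1)f/C = k*(k + 4)/3, so s_k = R(k)·t_k = -7*k/(3*k + 9).
s_(k+1) − s_k = -7/(k**2 + 7*k + 12) = t_k.

Yes. s_k = - \frac{7 k}{3 k + 9}.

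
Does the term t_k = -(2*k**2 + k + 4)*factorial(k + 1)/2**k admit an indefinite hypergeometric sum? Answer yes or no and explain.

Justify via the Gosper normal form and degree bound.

Compute t_(k+1)/t_k: get (k + 2)*(k + 2*(k + 1)**2 + 5)/(2*(2*k**2 + k + 4)).
So A=k/2 + 1 and B=1, with C=k**2 + k/2 + 2.
Solve (k/2 + 1)·f(k+1) − (1)·f(k) = k**2 + k/2 + 2.
d = 1 from the (1,0,2) case.
A polynomial solution: f(k) = 2*k - 1.
So s_k = (B(k−1)f/C)·t_k = (2*(2*k - 1)/(2*k**2 + k + 4))·t_k = -2**(1 - k)*(2*k - 1)*factorial(k + 1).
Δs = -(2*k**2 + k + 4)*factorial(k + 1)/2**k, as required.

Yes. s_k = -2**(1 - k)*(2*k - 1)*factorial(k + 1).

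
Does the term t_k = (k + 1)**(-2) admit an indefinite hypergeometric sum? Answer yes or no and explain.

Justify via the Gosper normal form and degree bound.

No; the coefficient equations for f are inconsistent.

Step 1: r(k) = (k + 1)**2/(k + 2)**2.
Take A(k)=k**2 + 2*k + 1, B(k)=k**2 + 4*k + 4, C(k)=1.
Set up (k**2 + 2*k + 1)·f(k+1) − (k**2 + 2*k + 1)·f(k) − (1) = 0.
d = 0 from the (2,2,0) case.
f = c0 ⇒ A·f(k+1) − B(k−1)·f(k) − C = -1. The system {-1 = 0} is inconsistent; no antidifference.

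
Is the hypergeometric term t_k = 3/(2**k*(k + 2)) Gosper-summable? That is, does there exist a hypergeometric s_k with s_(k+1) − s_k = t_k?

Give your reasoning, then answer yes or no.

No. Not Gosper-summable.

Compute t_(k+1)/t_k: get (k + 2)/(2*(k + 3)).
A = k/2 + 1, B = k + 3, C = 1.
Solve (k/2 + 1)·f(k+1) − (k + 2)·f(k) = 1.
From deg A=1, deg B=1, deg C=0: d=-1.
Negative degree bound (-1): no f exists, t_k not Gosper-summable.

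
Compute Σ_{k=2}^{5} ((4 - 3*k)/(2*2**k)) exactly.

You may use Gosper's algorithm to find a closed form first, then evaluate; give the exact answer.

r(k) = (3*k - 1)/(2*(3*k - 4)) after simplifying.
A = 1/2, B = 1, C = k - 4/3.
f must satisfy (1/2)·f(k+1) − (1)·f(k) = k - 4/3.
Degrees (0,0,1) ⇒ d ≤ 1.
Match coefficients ⇒ f(k) = -2*(3*k - 1)/3.
Then R = B(k−1)f/C = -2*(3*k - 1)/(3*k - 4), so s_k = R(k)·t_k = (3*k - 1)/2**k.
Δs = (4 - 3*k)/(2*2**k), as required.
Sum = s_(6) − s_(2); s_(6) = 17/64, s_(2) = 5/4 ⇒ -63/64.

Σ = -63/64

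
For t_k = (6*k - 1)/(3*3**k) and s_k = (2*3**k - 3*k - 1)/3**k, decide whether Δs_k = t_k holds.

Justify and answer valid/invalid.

valid; difference matches t_k

s_(k+1) = 2 - k/3**k - 4/(3*3**k)
s_(k+1) − s_k = (6*k - 1)/(3*3**k)
(s_(k+1) − s_k) − t_k = 0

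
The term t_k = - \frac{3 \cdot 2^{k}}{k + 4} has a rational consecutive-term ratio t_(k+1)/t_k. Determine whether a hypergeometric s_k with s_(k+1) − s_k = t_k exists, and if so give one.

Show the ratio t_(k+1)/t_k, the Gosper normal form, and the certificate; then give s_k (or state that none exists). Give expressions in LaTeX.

no hypergeometric antidifference exists

Compute t_(k+1)/t_k: get 2*(k + 4)/(k + 5).
So A=2*k + 8 and B=k + 5, with C=1.
Key eq: (2*k + 8)·f(k+1) = (k + 4)·f(k) + (1).
From deg A=1, deg B=1, deg C=0: d=-1.
Negative degree bound (-1): no f exists, t_k not Gosper-summable.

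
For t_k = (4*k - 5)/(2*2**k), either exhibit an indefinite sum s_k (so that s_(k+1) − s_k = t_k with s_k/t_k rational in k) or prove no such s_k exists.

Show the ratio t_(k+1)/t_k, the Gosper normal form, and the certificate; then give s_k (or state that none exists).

s_k = (1 - 4*k)/2**k

Step 1: r(k) = (4*k - 1)/(2*(4*k - 5)).
Factor: A=1/2; B=1; C=k - 5/4.
Key eq: (1/2)·f(k+1) = (1)·f(k) + (k - 5/4).
From deg A=0, deg B=0, deg C=1: d=1.
Solving with deg f ≤ 1: f(k) = -(4*k - 1)/2.
So s_k = (B(k−1)f/C)·t_k = (-2*(4*k - 1)/(4*k - 5))·t_k = (1 - 4*k)/2**k.
Check: Δs_k = (4*k - 5)/(2*2**k). ✓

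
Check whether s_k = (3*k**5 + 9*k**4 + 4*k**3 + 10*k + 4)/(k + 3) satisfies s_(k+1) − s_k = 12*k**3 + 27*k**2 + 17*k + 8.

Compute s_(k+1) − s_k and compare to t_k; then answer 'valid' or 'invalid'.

s_(k+1) = (10*k + 3*(k + 1)**5 + 9*(k + 1)**4 + 4*(k + 1)**3 + 14)/(k + 4)
s_(k+1) − s_k = (12*k**5 + 102*k**4 + 290*k**3 + 351*k**2 + 205*k + 74)/(k**2 + 7*k + 12)
(s_(k+1) − s_k) − t_k = (-9*k**4 - 60*k**3 - 100*k**2 - 55*k - 22)/(k**2 + 7*k + 12)

Invalid: residual (-9*k**4 - 60*k**3 - 100*k**2 - 55*k - 22)/(k**2 + 7*k + 12) ≠ 0.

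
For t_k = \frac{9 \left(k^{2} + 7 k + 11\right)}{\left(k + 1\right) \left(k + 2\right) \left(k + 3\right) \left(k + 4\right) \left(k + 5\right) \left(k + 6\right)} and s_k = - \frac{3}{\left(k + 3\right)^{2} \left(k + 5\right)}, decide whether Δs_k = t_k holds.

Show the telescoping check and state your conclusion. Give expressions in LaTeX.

Invalid: residual \frac{6 \left(- 4 k^{3} - 42 k^{2} - 140 k - 147\right)}{k^{8} + 28 k^{7} + 334 k^{6} + 2212 k^{5} + 8869 k^{4} + 21952 k^{3} + 32556 k^{2} + 26208 k + 8640} ≠ 0.

s_(k+1) = -3/((k + 4)**2*(k + 6))
s_(k+1) − s_k = -3/((k + 4)**2*(k + 6)) + 3/((k + 3)**2*(k + 5))
(s_(k+1) − s_k) − t_k = 6*(-4*k**3 - 42*k**2 - 140*k - 147)/(k**8 + 28*k**7 + 334*k**6 + 2212*k**5 + 8869*k**4 + 21952*k**3 + 32556*k**2 + 26208*k + 8640)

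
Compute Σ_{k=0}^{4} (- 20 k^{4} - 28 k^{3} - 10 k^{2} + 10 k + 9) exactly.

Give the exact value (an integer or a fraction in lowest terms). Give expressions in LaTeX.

Σ = -10035

r(k) = (20*k**4 + 108*k**3 + 214*k**2 + 174*k + 39)/(20*k**4 + 28*k**3 + 10*k**2 - 10*k - 9) after simplifying.
Factor: A=1; B=1; C=k**4 + 7*k**3/5 + k**2/2 - k/2 - 9/20.
Key eq: (1)·f(k+1) = (1)·f(k) + (k**4 + 7*k**3/5 + k**2/2 - k/2 - 9/20).
deg f ≤ 5 (via 0,0,4).
Solving with deg f ≤ 5: f(k) = k*(4*k**4 - 3*k**3 - 4*k**2 - 3*k - 3)/20.
Certificate R = B(k−1)f/C = k*(4*k**4 - 3*k**3 - 4*k**2 - 3*k - 3)/(20*k**4 + 28*k**3 + 10*k**2 - 10*k - 9) gives s_k = k*(-4*k**4 + 3*k**3 + 4*k**2 + 3*k + 3).
Δs = -20*k**4 - 28*k**3 - 10*k**2 + 10*k + 9, as required.
Evaluate s at k=5 and k=0: -10035 and 0; difference -10035.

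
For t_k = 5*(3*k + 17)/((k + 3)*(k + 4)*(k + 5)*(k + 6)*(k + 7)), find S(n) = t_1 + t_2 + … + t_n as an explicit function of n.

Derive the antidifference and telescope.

Compute t_(k+1)/t_k: get (k + 3)*(3*k + 20)/((k + 8)*(3*k + 17)).
A = k + 3, B = k + 8, C = k + 17/3.
Set up (k + 3)·f(k+1) − (k + 7)·f(k) − (k + 17/3) = 0.
Bound: deg f ≤ 4.
Match coefficients ⇒ f(k) = k*(k + 5)*(k**2 + 13*k + 54)/216.
Then R = B(k−1)f/C = k*(k + 5)*(k + 7)*(k**2 + 13*k + 54)/(72*(3*k + 17)), so s_k = R(k)·t_k = 5*k*(k**2 + 13*k + 54)/(72*(k**3 + 13*k**2 + 54*k + 72)).
Δs = 5*(3*k + 17)/(k**5 + 25*k**4 + 245*k**3 + 1175*k**2 + 2754*k + 2520), as required.
Telescope: S(n) = s_(n+1) − s_(1) = 5*(n**3 + 16*n**2 + 83*n + 68)/(72*(n**3 + 16*n**2 + 83*n + 140)) − (17/504) = n*(n**2 + 16*n + 83)/(28*(n**3 + 16*n**2 + 83*n + 140)).

S(n) = n*(n**2 + 16*n + 83)/(28*(n**3 + 16*n**2 + 83*n + 140))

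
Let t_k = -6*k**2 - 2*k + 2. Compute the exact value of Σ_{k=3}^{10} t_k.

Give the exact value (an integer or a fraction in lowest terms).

r(k) = (k + 3*(k + 1)**2)/(3*k**2 + k - 1) after simplifying.
A = 1, B = 1, C = k**2 + k/3 - 1/3.
Need (1)·f(k+1) − (1)·f(k) = k**2 + k/3 - 1/3.
From deg A=0, deg B=0, deg C=2: d=3.
Coefficient equations give f(k) = k*(k**2 - k - 1)/3.
Get s_k = R·t_k = 2*k*(-k**2 + k + 1) with R(k) = B(k−1)f(k)/C(k) = k*(k**2 - k - 1)/(3*k**2 + k - 1).
Verify: -6*k**2 - 2*k + 2 matches t_k.
Σ_(k=3)^(10) t_k = s_(11) − s_(3) = -2398 − (-30) = -2368.

Σ = -2368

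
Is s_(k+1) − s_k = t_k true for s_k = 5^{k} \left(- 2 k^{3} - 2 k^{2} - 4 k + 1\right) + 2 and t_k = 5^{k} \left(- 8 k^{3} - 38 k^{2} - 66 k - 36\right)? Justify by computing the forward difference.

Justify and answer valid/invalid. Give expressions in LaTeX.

Valid — Δs_k = t_k.

s_(k+1) = -5*5**k*(4*k + 2*(k + 1)**3 + 2*(k + 1)**2 + 3) + 2
s_(k+1) − s_k = 5**k*(-8*k**3 - 38*k**2 - 66*k - 36)
(s_(k+1) − s_k) − t_k = 0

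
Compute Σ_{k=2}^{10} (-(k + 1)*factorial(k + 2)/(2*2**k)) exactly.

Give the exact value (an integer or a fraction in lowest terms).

Σ = -6081063/2

Ratio r(k) = (k + 2)*(k + 3)/(2*(k + 1)).
Take A(k)=k/2 + 3/2, B(k)=1, C(k)=k + 1.
f must satisfy (k/2 + 3/2)·f(k+1) − (1)·f(k) = k + 1.
d = 0 from the (1,0,1) case.
Solving with deg f ≤ 0: f(k) = 2.
So s_k = (B(k−1)f/C)·t_k = (2/(k + 1))·t_k = -factorial(k + 2)/2**k.
Check: Δs_k = -(k + 1)*factorial(k + 2)/(2*2**k). ✓
Σ_(k=2)^(10) t_k = s_(11) − s_(2) = -6081075/2 − (-6) = -6081063/2.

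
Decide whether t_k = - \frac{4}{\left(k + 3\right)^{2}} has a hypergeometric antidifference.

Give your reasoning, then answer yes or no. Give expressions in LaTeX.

No — key equation has no polynomial f.

The ratio is (k + 3)**2/(k + 4)**2.
So A=k**2 + 6*k + 9 and B=k**2 + 8*k + 16, with C=1.
Key eq: (k**2 + 6*k + 9)·f(k+1) = (k**2 + 6*k + 9)·f(k) + (1).
deg f ≤ 0 (via 2,2,0).
Generic f = c0 gives residual -1; -1 = 0 cannot hold, so t_k is not Gosper-summable.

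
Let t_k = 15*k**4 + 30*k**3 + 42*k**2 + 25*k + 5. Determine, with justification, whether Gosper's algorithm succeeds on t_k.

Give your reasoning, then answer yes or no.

r(k) = (15*k**4 + 90*k**3 + 222*k**2 + 259*k + 117)/(15*k**4 + 30*k**3 + 42*k**2 + 25*k + 5) after simplifying.
Normal form (A,B,C) = (1, 1, k**4 + 2*k**3 + 14*k**2/5 + 5*k/3 + 1/3).
Key eq: (1)·f(k+1) = (1)·f(k) + (k**4 + 2*k**3 + 14*k**2/5 + 5*k/3 + 1/3).
deg f ≤ 5 (via 0,0,4).
Solving with deg f ≤ 5: f(k) = k*(3*k**4 + 4*k**2 - k - 1)/15.
Get s_k = R·t_k = k*(3*k**4 + 4*k**2 - k - 1) with R(k) = B(k−1)f(k)/C(k) = k*(3*k**4 + 4*k**2 - k - 1)/(15*k**4 + 30*k**3 + 42*k**2 + 25*k + 5).
s_(k+1) − s_k = 15*k**4 + 30*k**3 + 42*k**2 + 25*k + 5 = t_k.

Yes. s_k = k*(3*k**4 + 4*k**2 - k - 1).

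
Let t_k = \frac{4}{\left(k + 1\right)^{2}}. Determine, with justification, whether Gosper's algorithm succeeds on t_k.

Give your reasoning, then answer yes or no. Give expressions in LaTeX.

Compute t_(k+1)/t_k: get (k + 1)**2/(k + 2)**2.
Gosper form: A/B · C(k+1)/C(k) with A=k**2 + 2*k + 1, B=k**2 + 4*k + 4, C=1.
Solve (k**2 + 2*k + 1)·f(k+1) − (k**2 + 2*k + 1)·f(k) = 1.
Degrees (2,2,0) ⇒ d ≤ 0.
Put f(k) = c0: A·f(k+1) − B(k−1)·f(k) − C = -1; need -1 = 0 — inconsistent ⇒ no f, not summable.

No; the coefficient equations for f are inconsistent.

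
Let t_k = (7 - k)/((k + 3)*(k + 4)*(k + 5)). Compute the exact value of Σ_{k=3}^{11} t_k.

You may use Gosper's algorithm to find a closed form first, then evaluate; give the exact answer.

Σ = 1/56

The ratio is (k - 6)*(k + 3)/((k - 7)*(k + 6)).
A = k + 3, B = k + 6, C = k - 7.
Set up (k + 3)·f(k+1) − (k + 5)·f(k) − (k - 7) = 0.
From deg A=1, deg B=1, deg C=1: d=2.
A polynomial solution: f(k) = -k*(k + 13)/6.
Certificate R = B(k−1)f/C = -k*(k + 5)*(k + 13)/(6*(k - 7)) gives s_k = k*(k + 13)/(6*(k + 3)*(k + 4)).
s_(k+1) − s_k = (7 - k)/(k**3 + 12*k**2 + 47*k + 60) = t_k.
Sum = s_(12) − s_(3); s_(12) = 5/24, s_(3) = 4/21 ⇒ 1/56.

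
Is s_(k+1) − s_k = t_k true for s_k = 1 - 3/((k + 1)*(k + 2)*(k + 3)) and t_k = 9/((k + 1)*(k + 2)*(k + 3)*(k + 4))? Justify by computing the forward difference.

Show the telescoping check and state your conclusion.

Valid — Δs_k = t_k.

s_(k+1) = 1 - 3/((k + 2)*(k + 3)*(k + 4))
s_(k+1) − s_k = 9/((k + 1)*(k + 2)*(k + 3)*(k + 4))
(s_(k+1) − s_k) − t_k = 0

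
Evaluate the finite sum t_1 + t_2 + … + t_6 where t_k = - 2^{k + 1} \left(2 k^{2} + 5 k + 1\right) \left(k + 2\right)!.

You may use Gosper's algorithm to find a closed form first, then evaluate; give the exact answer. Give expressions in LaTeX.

Σ = -557383680

Step 1: r(k) = 2*(2*k**3 + 15*k**2 + 35*k + 24)/(2*k**2 + 5*k + 1).
Take A(k)=2*k + 6, B(k)=1, C(k)=k**2 + 5*k/2 + 1/2.
Solve (2*k + 6)·f(k+1) − (1)·f(k) = k**2 + 5*k/2 + 1/2.
Degrees (1,0,2) ⇒ d ≤ 1.
Match coefficients ⇒ f(k) = (k - 1)/2.
Certificate R = B(k−1)f/C = (k - 1)/(2*k**2 + 5*k + 1) gives s_k = -2**(k + 1)*(k - 1)*factorial(k + 2).
Check: Δs_k = -2**(k + 1)*(2*k**2 + 5*k + 1)*factorial(k + 2). ✓
Evaluate s at k=7 and k=1: -557383680 and 0; difference -557383680.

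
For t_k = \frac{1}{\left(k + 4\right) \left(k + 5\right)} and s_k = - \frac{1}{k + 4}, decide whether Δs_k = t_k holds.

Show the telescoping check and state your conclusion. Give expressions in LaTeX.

s_(k+1) = -1/(k + 5)
s_(k+1) − s_k = 1/((k + 4)*(k + 5))
(s_(k+1) − s_k) − t_k = 0

valid (s_(k+1) − s_k reduces to t_k)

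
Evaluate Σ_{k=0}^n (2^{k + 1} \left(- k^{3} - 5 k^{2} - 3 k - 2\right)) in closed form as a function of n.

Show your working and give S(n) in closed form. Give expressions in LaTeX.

Compute t_(k+1)/t_k: get 2*(k**3 + 8*k**2 + 16*k + 11)/(k**3 + 5*k**2 + 3*k + 2).
Factor: A=2; B=1; C=k**3 + 5*k**2 + 3*k + 2.
Solve (2)·f(k+1) − (1)·f(k) = k**3 + 5*k**2 + 3*k + 2.
From deg A=0, deg B=0, deg C=3: d=3.
Coefficient equations give f(k) = k*(k**2 - k + 1).
R(k) = B(k−1)·f(k)/C(k) = k*(k**2 - k + 1)/(k**3 + 5*k**2 + 3*k + 2); s_k = R·t_k = 2**(k + 1)*k*(-k**2 + k - 1).
Δs = 2**(k + 1)*(-k**3 - 5*k**2 - 3*k - 2), as required.
Σ_(k=0)^n t_k = s_(n+1) − s_(0) = (2**(n + 2)*(-n**3 - 2*n**2 - 2*n - 1)) − (0), i.e. 2**(n + 2)*(-n**3 - 2*n**2 - 2*n - 1).

S(n) = 2^{n + 2} \left(- n^{3} - 2 n^{2} - 2 n - 1\right)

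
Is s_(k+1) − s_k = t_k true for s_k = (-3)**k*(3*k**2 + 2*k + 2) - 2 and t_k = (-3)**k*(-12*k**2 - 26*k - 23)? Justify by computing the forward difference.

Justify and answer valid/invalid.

s_(k+1) = (-3)**(k + 1)*(2*k + 3*(k + 1)**2 + 4) - 2
s_(k+1) − s_k = (-3)**k*(-12*k**2 - 26*k - 23)
(s_(k+1) − s_k) − t_k = 0

valid (s_(k+1) − s_k reduces to t_k)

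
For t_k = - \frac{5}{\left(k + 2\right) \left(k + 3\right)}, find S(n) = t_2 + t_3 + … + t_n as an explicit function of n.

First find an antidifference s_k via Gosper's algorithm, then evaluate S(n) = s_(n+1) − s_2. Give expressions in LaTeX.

S(n) = \frac{5 \left(1 - n\right)}{4 \left(n + 3\right)}

Step 1: r(k) = (k + 2)/(k + 4).
Factor: A=k + 2; B=k + 4; C=1.
Set up (k + 2)·f(k+1) − (k + 3)·f(k) − (1) = 0.
deg f ≤ 1 (via 1,1,0).
Solving with deg f ≤ 1: f(k) = k/2.
R(k) = B(k−1)·f(k)/C(k) = k*(k + 3)/2; s_k = R·t_k = -5*k/(2*k + 4).
Δs = -5/(k**2 + 5*k + 6), as required.
Telescope: S(n) = s_(n+1) − s_(2) = 5*(-n - 1)/(2*(n + 3)) − (-5/4) = 5*(1 - n)/(4*(n + 3)).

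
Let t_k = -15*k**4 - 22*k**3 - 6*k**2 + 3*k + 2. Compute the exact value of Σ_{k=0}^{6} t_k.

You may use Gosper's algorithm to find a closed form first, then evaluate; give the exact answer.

Ratio r(k) = (15*k**4 + 82*k**3 + 162*k**2 + 135*k + 38)/(15*k**4 + 22*k**3 + 6*k**2 - 3*k - 2).
Normal form (A,B,C) = (1, 1, k**4 + 22*k**3/15 + 2*k**2/5 - k/5 - 2/15).
Key eq: (1)·f(k+1) = (1)·f(k) + (k**4 + 22*k**3/15 + 2*k**2/5 - k/5 - 2/15).
Degrees (0,0,4) ⇒ d ≤ 5.
Solving with deg f ≤ 5: f(k) = k**2*(k + 1)*(3*k**2 - 5*k + 1)/15.
So s_k = (B(k−1)f/C)·t_k = (k**2*(3*k**2 - 5*k + 1)/(15*k**3 + 7*k**2 - k - 2))·t_k = k**2*(-3*k**3 + 2*k**2 + 4*k - 1).
s_(k+1) − s_k = -15*k**4 - 22*k**3 - 6*k**2 + 3*k + 2 = t_k.
Σ_(k=0)^(6) t_k = s_(7) − s_(0) = -44296 − (0) = -44296.

Σ = -44296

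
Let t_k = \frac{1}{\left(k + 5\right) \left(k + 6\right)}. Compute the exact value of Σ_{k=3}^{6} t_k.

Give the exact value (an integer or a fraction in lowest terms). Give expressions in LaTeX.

Σ = 1/24

Ratio r(k) = (k + 5)/(k + 7).
Take A(k)=k + 5, B(k)=k + 7, C(k)=1.
Need (k + 5)·f(k+1) − (k + 6)·f(k) = 1.
d = 1 from the (1,1,0) case.
A polynomial solution: f(k) = k/5.
So s_k = (B(k−1)f/C)·t_k = (k*(k + 6)/5)·t_k = k/(5*(k + 5)).
Check: Δs_k = 1/(k**2 + 11*k + 30). ✓
Σ_(k=3)^(6) t_k = s_(7) − s_(3) = 7/60 − (3/40) = 1/24.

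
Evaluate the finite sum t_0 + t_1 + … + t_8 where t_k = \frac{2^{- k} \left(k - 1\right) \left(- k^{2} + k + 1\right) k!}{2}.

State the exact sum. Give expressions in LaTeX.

Ratio r(k) = (k**4 + 2*k**3 - k)/(2*k**3 - 4*k**2 + 2).
Gosper form: A/B · C(k+1)/C(k) with A=k/2 + 1/2, B=1, C=k**3 - 2*k**2 + 1.
Solve (k/2 + 1/2)·f(k+1) − (1)·f(k) = k**3 - 2*k**2 + 1.
deg f ≤ 2 (via 1,0,3).
Solve for f: f(k) = 2*(k**2 - 3*k - 3) (degree 2 ≤ 2).
So s_k = (B(k−1)f/C)·t_k = (2*(k**2 - 3*k - 3)/((k - 1)*(k**2 - k - 1)))·t_k = (-k**2 + 3*k + 3)*factorial(k)/2**k.
s_(k+1) − s_k = (k - 1)*(-k**2 + k + 1)*factorial(k)/(2*2**k) = t_k.
Σ_(k=0)^(8) t_k = s_(9) − s_(0) = -144585/4 − (3) = -144597/4.

Σ = -144597/4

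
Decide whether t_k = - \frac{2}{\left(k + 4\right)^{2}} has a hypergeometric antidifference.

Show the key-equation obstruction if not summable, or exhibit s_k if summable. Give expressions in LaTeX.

No; the coefficient equations for f are inconsistent.

r(k) = (k + 4)**2/(k + 5)**2 after simplifying.
Take A(k)=k**2 + 8*k + 16, B(k)=k**2 + 10*k + 25, C(k)=1.
Key eq: (k**2 + 8*k + 16)·f(k+1) = (k**2 + 8*k + 16)·f(k) + (1).
d = 0 from the (2,2,0) case.
Generic f = c0 gives residual -1; -1 = 0 cannot hold, so t_k is not Gosper-summable.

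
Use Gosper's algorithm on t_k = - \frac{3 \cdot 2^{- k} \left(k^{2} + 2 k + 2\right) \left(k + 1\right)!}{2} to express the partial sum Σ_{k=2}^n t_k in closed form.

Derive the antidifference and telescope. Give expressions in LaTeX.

Compute t_(k+1)/t_k: get (k + 2)*(2*k + (k + 1)**2 + 4)/(2*(k**2 + 2*k + 2)).
Factor: A=k/2 + 1; B=1; C=k**2 + 2*k + 2.
Solve (k/2 + 1)·f(k+1) − (1)·f(k) = k**2 + 2*k + 2.
d = 1 from the (1,0,2) case.
Solving with deg f ≤ 1: f(k) = 2*(k + 1).
Get s_k = R·t_k = -3*(k + 1)*factorial(k + 1)/2**k with R(k) = B(k−1)f(k)/C(k) = 2*(k + 1)/(k**2 + 2*k + 2).
Verify: -3*(k**2 + 2*k + 2)*factorial(k + 1)/(2*2**k) matches t_k.
Telescope: S(n) = s_(n+1) − s_(2) = -3*2**(-n - 1)*(n + 2)*factorial(n + 2) − (-27/2) = 2**(-n - 1)*(27*2**n - 3*n**3*factorial(n) - 15*n**2*factorial(n) - 24*n*factorial(n) - 12*factorial(n)).

S(n) = 2^{- n - 1} \left(27 \cdot 2^{n} - 3 n^{3} n! - 15 n^{2} n! - 24 n n! - 12 n!\right)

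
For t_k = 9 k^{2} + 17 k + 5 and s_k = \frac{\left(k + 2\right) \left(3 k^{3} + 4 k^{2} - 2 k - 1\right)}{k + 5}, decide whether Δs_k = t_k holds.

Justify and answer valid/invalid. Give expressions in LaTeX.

s_(k+1) = (3*k**4 + 22*k**3 + 54*k**2 + 49*k + 12)/(k + 6)
s_(k+1) − s_k = (9*k**4 + 98*k**3 + 288*k**2 + 289*k + 72)/(k**2 + 11*k + 30)
(s_(k+1) − s_k) − t_k = 6*(-3*k**3 - 29*k**2 - 46*k - 13)/(k**2 + 11*k + 30)

Invalid: residual \frac{6 \left(- 3 k^{3} - 29 k^{2} - 46 k - 13\right)}{k^{2} + 11 k + 30} ≠ 0.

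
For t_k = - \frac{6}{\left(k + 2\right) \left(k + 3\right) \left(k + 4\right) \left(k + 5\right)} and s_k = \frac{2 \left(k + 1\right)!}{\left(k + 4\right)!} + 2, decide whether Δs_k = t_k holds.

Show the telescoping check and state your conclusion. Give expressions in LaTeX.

s_(k+1) = 2*factorial(k + 2)/factorial(k + 5) + 2
s_(k+1) − s_k = -6/((k + 2)*(k + 3)*(k + 4)*(k + 5))
(s_(k+1) − s_k) − t_k = 0

valid (s_(k+1) − s_k reduces to t_k)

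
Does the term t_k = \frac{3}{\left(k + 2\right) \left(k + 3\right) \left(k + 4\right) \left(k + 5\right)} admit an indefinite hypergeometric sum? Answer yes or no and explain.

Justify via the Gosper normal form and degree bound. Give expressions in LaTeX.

Compute t_(k+1)/t_k: get (k + 2)/(k + 6).
Gosper form: A/B · C(k+1)/C(k) with A=k + 2, B=k + 6, C=1.
Key eq: (k + 2)·f(k+1) = (k + 5)·f(k) + (1).
From deg A=1, deg B=1, deg C=0: d=3.
Solve for f: f(k) = k*(k**2 + 9*k + 26)/72 (degree 3 ≤ 3).
Certificate R = B(k−1)f/C = k*(k + 5)*(k**2 + 9*k + 26)/72 gives s_k = k*(k**2 + 9*k + 26)/(24*(k + 2)*(k + 3)*(k + 4)).
Δs = 3/(k**4 + 14*k**3 + 71*k**2 + 154*k + 120), as required.

Yes. s_k = \frac{k \left(k^{2} + 9 k + 26\right)}{24 \left(k + 2\right) \left(k + 3\right) \left(k + 4\right)}.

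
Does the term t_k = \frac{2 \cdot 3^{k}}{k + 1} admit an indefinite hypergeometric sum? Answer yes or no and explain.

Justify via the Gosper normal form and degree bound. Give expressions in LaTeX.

No; the degree bound rules out any f.

Ratio r(k) = 3*(k + 1)/(k + 2).
Gosper form: A/B · C(k+1)/C(k) with A=3*k + 3, B=k + 2, C=1.
Need (3*k + 3)·f(k+1) − (k + 1)·f(k) = 1.
From deg A=1, deg B=1, deg C=0: d=-1.
deg f ≤ -1 is impossible — no certificate.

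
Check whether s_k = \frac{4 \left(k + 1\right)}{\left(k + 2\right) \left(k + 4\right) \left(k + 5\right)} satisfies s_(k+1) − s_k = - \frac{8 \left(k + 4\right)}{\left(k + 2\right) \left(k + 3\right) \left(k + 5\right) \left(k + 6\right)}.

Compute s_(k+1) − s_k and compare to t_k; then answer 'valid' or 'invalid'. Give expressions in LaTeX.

s_(k+1) = 4*(k + 2)/((k + 3)*(k + 5)*(k + 6))
s_(k+1) − s_k = 4*(-2*k**2 - 7*k - 2)/(k**5 + 20*k**4 + 155*k**3 + 580*k**2 + 1044*k + 720)
(s_(k+1) − s_k) − t_k = 12*(3*k + 10)/(k**5 + 20*k**4 + 155*k**3 + 580*k**2 + 1044*k + 720)

Invalid: residual \frac{12 \left(3 k + 10\right)}{k^{5} + 20 k^{4} + 155 k^{3} + 580 k^{2} + 1044 k + 720} ≠ 0.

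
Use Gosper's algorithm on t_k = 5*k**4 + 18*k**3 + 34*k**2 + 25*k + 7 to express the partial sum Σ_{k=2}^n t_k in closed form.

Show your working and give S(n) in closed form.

S(n) = n**5 + 7*n**4 + 22*n**3 + 34*n**2 + 25*n - 89

r(k) = (5*k**4 + 38*k**3 + 118*k**2 + 167*k + 89)/(5*k**4 + 18*k**3 + 34*k**2 + 25*k + 7) after simplifying.
Gosper form: A/B · C(k+1)/C(k) with A=1, B=1, C=k**4 + 18*k**3/5 + 34*k**2/5 + 5*k + 7/5.
Need (1)·f(k+1) − (1)·f(k) = k**4 + 18*k**3/5 + 34*k**2/5 + 5*k + 7/5.
Bound: deg f ≤ 5.
Coefficient equations give f(k) = k**3*(k**2 + 2*k + 4)/5.
So s_k = (B(k−1)f/C)·t_k = (k**3*(k**2 + 2*k + 4)/(5*k**4 + 18*k**3 + 34*k**2 + 25*k + 7))·t_k = k**3*(k**2 + 2*k + 4).
Δs = 5*k**4 + 18*k**3 + 34*k**2 + 25*k + 7, as required.
Σ_(k=2)^n t_k = s_(n+1) − s_(2) = (n**5 + 7*n**4 + 22*n**3 + 34*n**2 + 25*n + 7) − (96), i.e. n**5 + 7*n**4 + 22*n**3 + 34*n**2 + 25*n - 89.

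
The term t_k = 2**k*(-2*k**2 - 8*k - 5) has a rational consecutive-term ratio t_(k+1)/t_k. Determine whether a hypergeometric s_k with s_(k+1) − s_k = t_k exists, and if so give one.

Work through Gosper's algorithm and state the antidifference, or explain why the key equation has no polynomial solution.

s_k = 2**k*(-2*k**2 - 1)

The ratio is 2*(2*k**2 + 12*k + 15)/(2*k**2 + 8*k + 5).
Normal form (A,B,C) = (2, 1, k**2 + 4*k + 5/2).
Solve (2)·f(k+1) − (1)·f(k) = k**2 + 4*k + 5/2.
Bound: deg f ≤ 2.
Match coefficients ⇒ f(k) = (2*k**2 + 1)/2.
Get s_k = R·t_k = 2**k*(-2*k**2 - 1) with R(k) = B(k−1)f(k)/C(k) = (2*k**2 + 1)/(2*k**2 + 8*k + 5).
s_(k+1) − s_k = 2**k*(-2*k**2 - 8*k - 5) = t_k.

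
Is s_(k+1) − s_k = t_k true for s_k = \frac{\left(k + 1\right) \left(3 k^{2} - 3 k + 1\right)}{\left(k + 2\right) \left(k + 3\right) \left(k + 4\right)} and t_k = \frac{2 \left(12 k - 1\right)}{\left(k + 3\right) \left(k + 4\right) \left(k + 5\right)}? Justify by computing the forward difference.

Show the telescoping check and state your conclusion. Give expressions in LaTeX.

s_(k+1) = -(k + 2)*(3*k - 3*(k + 1)**2 + 2)/((k + 3)*(k + 4)*(k + 5))
s_(k+1) − s_k = (27*k**2 + 25*k - 1)/(k**4 + 14*k**3 + 71*k**2 + 154*k + 120)
(s_(k+1) − s_k) − t_k = 3*(k**2 - 7*k + 1)/(k**4 + 14*k**3 + 71*k**2 + 154*k + 120)

Invalid: residual \frac{3 \left(k^{2} - 7 k + 1\right)}{k^{4} + 14 k^{3} + 71 k^{2} + 154 k + 120} ≠ 0.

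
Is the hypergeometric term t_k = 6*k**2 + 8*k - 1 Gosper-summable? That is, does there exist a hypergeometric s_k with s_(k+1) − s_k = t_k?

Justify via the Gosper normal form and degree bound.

Yes. s_k = k*(2*k**2 + k - 4).

t_(k+1)/t_k = (6*k**2 + 20*k + 13)/(6*k**2 + 8*k - 1).
Normal form (A,B,C) = (1, 1, k**2 + 4*k/3 - 1/6).
Set up (1)·f(k+1) − (1)·f(k) − (k**2 + 4*k/3 - 1/6) = 0.
Bound: deg f ≤ 3.
Match coefficients ⇒ f(k) = k*(2*k**2 + k - 4)/6.
So s_k = (B(k−1)f/C)·t_k = (k*(2*k**2 + k - 4)/(6*k**2 + 8*k - 1))·t_k = k*(2*k**2 + k - 4).
Check: Δs_k = 6*k**2 + 8*k - 1. ✓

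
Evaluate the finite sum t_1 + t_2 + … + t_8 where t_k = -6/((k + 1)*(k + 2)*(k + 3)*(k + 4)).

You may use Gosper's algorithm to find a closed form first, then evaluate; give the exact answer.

r(k) = (k + 1)/(k + 5) after simplifying.
Gosper form: A/B · C(k+1)/C(k) with A=k + 1, B=k + 5, C=1.
Key eq: (k + 1)·f(k+1) = (k + 4)·f(k) + (1).
d = 3 from the (1,1,0) case.
Solve for f: f(k) = k*(k**2 + 6*k + 11)/18 (degree 3 ≤ 3).
So s_k = (B(k−1)f/C)·t_k = (k*(k + 4)*(k**2 + 6*k + 11)/18)·t_k = k*(-k**2 - 6*k - 11)/(3*(k + 1)*(k + 2)*(k + 3)).
Verify: -6/(k**4 + 10*k**3 + 35*k**2 + 50*k + 24) matches t_k.
Evaluate s at k=9 and k=1: -73/220 and -1/4; difference -9/110.

Σ = -9/110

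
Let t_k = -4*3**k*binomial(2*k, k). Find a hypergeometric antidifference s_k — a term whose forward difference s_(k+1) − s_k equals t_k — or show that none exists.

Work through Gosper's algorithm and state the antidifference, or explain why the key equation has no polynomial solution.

none — t_k is not Gosper-summable

Ratio r(k) = 6*(2*k + 1)/(k + 1).
Take A(k)=12*k + 6, B(k)=k + 1, C(k)=1.
Need (12*k + 6)·f(k+1) − (k)·f(k) = 1.
From deg A=1, deg B=1, deg C=0: d=-1.
deg f ≤ -1 is impossible — no certificate.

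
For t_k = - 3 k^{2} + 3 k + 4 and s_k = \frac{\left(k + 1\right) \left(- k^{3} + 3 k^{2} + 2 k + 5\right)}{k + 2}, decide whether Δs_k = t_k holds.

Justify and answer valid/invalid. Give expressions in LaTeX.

Invalid: residual \frac{2 k^{3} + 6 k^{2} - 8 k - 3}{k^{2} + 5 k + 6} ≠ 0.

s_(k+1) = (-k**4 - 2*k**3 + 5*k**2 + 19*k + 18)/(k + 3)
s_(k+1) − s_k = (-3*k**4 - 10*k**3 + 7*k**2 + 30*k + 21)/(k**2 + 5*k + 6)
(s_(k+1) − s_k) − t_k = (2*k**3 + 6*k**2 - 8*k - 3)/(k**2 + 5*k + 6)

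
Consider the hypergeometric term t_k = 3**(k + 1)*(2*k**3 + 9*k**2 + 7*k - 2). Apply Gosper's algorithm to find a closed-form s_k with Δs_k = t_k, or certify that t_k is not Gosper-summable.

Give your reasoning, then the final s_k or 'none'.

Compute t_(k+1)/t_k: get 3*(2*k**3 + 15*k**2 + 31*k + 16)/(2*k**3 + 9*k**2 + 7*k - 2).
A = 3, B = 1, C = k**3 + 9*k**2/2 + 7*k/2 - 1.
Set up (3)·f(k+1) − (1)·f(k) − (k**3 + 9*k**2/2 + 7*k/2 - 1) = 0.
Bound: deg f ≤ 3.
Solving with deg f ≤ 3: f(k) = (k**3 - k - 1)/2.
Get s_k = R·t_k = 3**(k + 1)*(k**3 - k - 1) with R(k) = B(k−1)f(k)/C(k) = (k**3 - k - 1)/(2*k**3 + 9*k**2 + 7*k - 2).
s_(k+1) − s_k = 3**(k + 1)*(-k**3 - 2*k + 3*(k + 1)**3 - 5) = t_k.

s_k = 3**(k + 1)*(k**3 - k - 1)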